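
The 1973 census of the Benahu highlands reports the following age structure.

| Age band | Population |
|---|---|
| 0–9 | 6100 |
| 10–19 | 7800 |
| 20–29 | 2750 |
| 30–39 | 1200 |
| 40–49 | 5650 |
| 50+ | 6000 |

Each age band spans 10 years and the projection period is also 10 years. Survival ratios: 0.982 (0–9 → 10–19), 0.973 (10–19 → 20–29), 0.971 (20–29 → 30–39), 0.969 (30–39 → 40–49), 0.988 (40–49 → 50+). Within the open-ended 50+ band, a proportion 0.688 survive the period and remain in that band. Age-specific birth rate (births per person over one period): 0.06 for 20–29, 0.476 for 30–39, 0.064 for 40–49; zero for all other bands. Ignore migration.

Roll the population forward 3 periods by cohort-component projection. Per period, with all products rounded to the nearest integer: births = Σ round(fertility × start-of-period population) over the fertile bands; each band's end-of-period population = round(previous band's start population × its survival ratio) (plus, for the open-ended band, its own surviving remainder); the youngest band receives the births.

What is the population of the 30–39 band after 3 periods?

5659

Let group 1 be 0–9 through group 6 = 50+.
Period 1:
Births: 2750 * 0.06 = 165, 1200 * 0.476 = 571, 5650 * 0.064 = 362 → 1098
Group 2: 6100 * 0.982 = 5990
Group 3: 7800 * 0.973 = 7589
Group 4: 2750 * 0.971 = 2670
Group 5: 1200 * 0.969 = 1163
Group 6: 5650 * 0.988 + 6000 * 0.688 = 5582 + 4128 = 9710
Giving 1098 / 5990 / 7589 / 2670 / 1163 / 9710.
Period 2:
Births: 7589 * 0.06 = 455, 2670 * 0.476 = 1271, 1163 * 0.064 = 74 → 1800
Group 2: 1098 * 0.982 = 1078
Group 3: 5990 * 0.973 = 5828
Group 4: 7589 * 0.971 = 7369
Group 5: 2670 * 0.969 = 2587
Group 6: 1163 * 0.988 + 9710 * 0.688 = 1149 + 6680 = 7829
Giving 1800 / 1078 / 5828 / 7369 / 2587 / 7829.
Period 3:
Births: 5828 * 0.06 = 350, 7369 * 0.476 = 3508, 2587 * 0.064 = 166 → 4024
Group 2: 1800 * 0.982 = 1768
Group 3: 1078 * 0.973 = 1049
Group 4: 5828 * 0.971 = 5659
Group 5: 7369 * 0.969 = 7141
Group 6: 2587 * 0.988 + 7829 * 0.688 = 2556 + 5386 = 7942
Giving 4024 / 1768 / 1049 / 5659 / 7141 / 7942.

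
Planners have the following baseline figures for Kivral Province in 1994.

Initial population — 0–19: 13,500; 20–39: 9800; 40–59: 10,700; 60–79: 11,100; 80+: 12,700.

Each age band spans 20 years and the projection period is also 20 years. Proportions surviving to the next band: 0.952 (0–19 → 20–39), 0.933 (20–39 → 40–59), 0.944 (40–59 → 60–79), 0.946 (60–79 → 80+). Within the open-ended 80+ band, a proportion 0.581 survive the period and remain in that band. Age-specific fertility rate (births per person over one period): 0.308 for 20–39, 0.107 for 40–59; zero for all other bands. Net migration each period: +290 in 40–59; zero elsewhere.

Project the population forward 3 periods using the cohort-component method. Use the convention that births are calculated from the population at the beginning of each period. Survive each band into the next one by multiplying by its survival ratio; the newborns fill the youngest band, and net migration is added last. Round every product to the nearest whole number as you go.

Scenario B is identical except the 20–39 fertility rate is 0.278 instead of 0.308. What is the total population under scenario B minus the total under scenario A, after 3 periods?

-825

Period 1.
Births: 9800 * 0.308 = 3018, 10700 * 0.107 = 1145 → 4163
20–39: 13500 * 0.952 = 12852
40–59: 9800 * 0.933 = 9143
60–79: 10700 * 0.944 = 10101
80+: 11100 * 0.946 + 12700 * 0.581 = 10501 + 7379 = 17880
Net migration: 40–59 + 290 → 9433
Giving 4163 / 12852 / 9433 / 10101 / 17880.
Period 2.
Births: 12852 * 0.308 = 3958, 9433 * 0.107 = 1009 → 4967
20–39: 4163 * 0.952 = 3963
40–59: 12852 * 0.933 = 11991
60–79: 9433 * 0.944 = 8905
80+: 10101 * 0.946 + 17880 * 0.581 = 9556 + 10388 = 19944
Net migration: 40–59 + 290 → 12281
Giving 4967 / 3963 / 12281 / 8905 / 19944.
Period 3.
Births: 3963 * 0.308 = 1221, 12281 * 0.107 = 1314 → 2535
20–39: 4967 * 0.952 = 4729
40–59: 3963 * 0.933 = 3697
60–79: 12281 * 0.944 = 11593
80+: 8905 * 0.946 + 19944 * 0.581 = 8424 + 11587 = 20011
Net migration: 40–59 + 290 → 3987
Giving 2535 / 4729 / 3987 / 11593 / 20011.
Scenario A total after 3 periods: 42855
Scenario B projection —
Period 1.
Births: 9800 * 0.278 = 2724, 10700 * 0.107 = 1145 → 3869
20–39: 13500 * 0.952 = 12852
40–59: 9800 * 0.933 = 9143
60–79: 10700 * 0.944 = 10101
80+: 11100 * 0.946 + 12700 * 0.581 = 10501 + 7379 = 17880
Net migration: 40–59 + 290 → 9433
Giving 3869 / 12852 / 9433 / 10101 / 17880.
Period 2.
Births: 12852 * 0.278 = 3573, 9433 * 0.107 = 1009 → 4582
20–39: 3869 * 0.952 = 3683
40–59: 12852 * 0.933 = 11991
60–79: 9433 * 0.944 = 8905
80+: 10101 * 0.946 + 17880 * 0.581 = 9556 + 10388 = 19944
Net migration: 40–59 + 290 → 12281
Giving 4582 / 3683 / 12281 / 8905 / 19944.
Period 3.
Births: 3683 * 0.278 = 1024, 12281 * 0.107 = 1314 → 2338
20–39: 4582 * 0.952 = 4362
40–59: 3683 * 0.933 = 3436
60–79: 12281 * 0.944 = 11593
80+: 8905 * 0.946 + 19944 * 0.581 = 8424 + 11587 = 20011
Net migration: 40–59 + 290 → 3726
Giving 2338 / 4362 / 3726 / 11593 / 20011.
Scenario B total after 3 periods: 42030
Difference B − A = 42030 − 42855 = -825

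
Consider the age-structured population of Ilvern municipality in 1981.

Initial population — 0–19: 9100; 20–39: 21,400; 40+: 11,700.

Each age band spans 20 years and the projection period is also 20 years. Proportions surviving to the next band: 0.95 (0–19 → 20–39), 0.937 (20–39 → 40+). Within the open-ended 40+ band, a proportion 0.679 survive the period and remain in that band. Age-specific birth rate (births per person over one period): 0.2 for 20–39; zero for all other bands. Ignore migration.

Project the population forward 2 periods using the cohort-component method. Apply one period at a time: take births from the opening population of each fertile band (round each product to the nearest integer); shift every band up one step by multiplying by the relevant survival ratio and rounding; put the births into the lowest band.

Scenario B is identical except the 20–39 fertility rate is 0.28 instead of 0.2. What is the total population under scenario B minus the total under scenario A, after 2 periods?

2318

[period 1]
Births: 21400 × 0.2 = 4280
20–39: 9100 × 0.95 = 8645
40+: 21400 × 0.937 + 11700 × 0.679 = 20052 + 7944 = 27996
→ [4280, 8645, 27996]
[period 2]
Births: 8645 × 0.2 = 1729
20–39: 4280 × 0.95 = 4066
40+: 8645 × 0.937 + 27996 × 0.679 = 8100 + 19009 = 27109
→ [1729, 4066, 27109]
Scenario A total after 2 periods: 32904
Scenario B projection —
[period 1]
Births: 21400 × 0.28 = 5992
20–39: 9100 × 0.95 = 8645
40+: 21400 × 0.937 + 11700 × 0.679 = 20052 + 7944 = 27996
→ [5992, 8645, 27996]
[period 2]
Births: 8645 × 0.28 = 2421
20–39: 5992 × 0.95 = 5692
40+: 8645 × 0.937 + 27996 × 0.679 = 8100 + 19009 = 27109
→ [2421, 5692, 27109]
Scenario B total after 2 periods: 35222
Difference B − A = 35222 − 32904 = 2318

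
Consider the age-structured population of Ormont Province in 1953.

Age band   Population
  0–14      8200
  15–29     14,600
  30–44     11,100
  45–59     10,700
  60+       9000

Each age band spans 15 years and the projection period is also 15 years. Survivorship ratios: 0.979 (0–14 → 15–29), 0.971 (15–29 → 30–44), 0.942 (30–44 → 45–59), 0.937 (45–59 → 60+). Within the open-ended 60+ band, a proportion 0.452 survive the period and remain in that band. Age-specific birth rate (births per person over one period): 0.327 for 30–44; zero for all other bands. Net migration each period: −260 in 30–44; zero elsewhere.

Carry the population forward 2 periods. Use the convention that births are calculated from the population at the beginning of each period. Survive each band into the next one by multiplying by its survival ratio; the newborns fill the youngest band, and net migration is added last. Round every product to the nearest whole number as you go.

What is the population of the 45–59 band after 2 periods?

13110

Period 1.
Births: 11100 × 0.327 = 3630
15–29: 8200 × 0.979 = 8028
30–44: 14600 × 0.971 = 14177
45–59: 11100 × 0.942 = 10456
60+: 10700 × 0.937 + 9000 × 0.452 = 10026 + 4068 = 14094
Net migration: 30–44 − 260 → 13917
→ [3630, 8028, 13917, 10456, 14094]
Period 2.
Births: 13917 × 0.327 = 4551
15–29: 3630 × 0.979 = 3554
30–44: 8028 × 0.971 = 7795
45–59: 13917 × 0.942 = 13110
60+: 10456 × 0.937 + 14094 × 0.452 = 9797 + 6370 = 16167
Net migration: 30–44 − 260 → 7535
→ [4551, 3554, 7535, 13110, 16167]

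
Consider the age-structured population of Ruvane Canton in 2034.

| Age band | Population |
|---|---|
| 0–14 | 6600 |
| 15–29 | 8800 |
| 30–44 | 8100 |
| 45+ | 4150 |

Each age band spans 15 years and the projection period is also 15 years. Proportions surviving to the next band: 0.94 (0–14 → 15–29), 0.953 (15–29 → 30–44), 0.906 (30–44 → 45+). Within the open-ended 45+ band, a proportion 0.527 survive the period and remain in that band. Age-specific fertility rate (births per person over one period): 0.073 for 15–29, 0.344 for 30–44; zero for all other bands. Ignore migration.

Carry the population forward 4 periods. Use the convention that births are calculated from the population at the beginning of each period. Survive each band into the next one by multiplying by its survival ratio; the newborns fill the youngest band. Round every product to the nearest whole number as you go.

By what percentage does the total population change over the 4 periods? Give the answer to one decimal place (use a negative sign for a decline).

Numbering the groups 1..4 from youngest to oldest:
After projecting period 1:
Births: 8800 × 0.073 = 642  |  8100 × 0.344 = 2786 → total 3428
Group 2: 6600 × 0.94 = 6204
Group 3: 8800 × 0.953 = 8386
Group 4: 8100 × 0.906 + 4150 × 0.527 = 7339 + 2187 = 9526
End of period: [3428, 6204, 8386, 9526]
After projecting period 2:
Births: 6204 × 0.073 = 453  |  8386 × 0.344 = 2885 → total 3338
Group 2: 3428 × 0.94 = 3222
Group 3: 6204 × 0.953 = 5912
Group 4: 8386 × 0.906 + 9526 × 0.527 = 7598 + 5020 = 12618
End of period: [3338, 3222, 5912, 12618]
After projecting period 3:
Births: 3222 × 0.073 = 235  |  5912 × 0.344 = 2034 → total 2269
Group 2: 3338 × 0.94 = 3138
Group 3: 3222 × 0.953 = 3071
Group 4: 5912 × 0.906 + 12618 × 0.527 = 5356 + 6650 = 12006
End of period: [2269, 3138, 3071, 12006]
After projecting period 4:
Births: 3138 × 0.073 = 229  |  3071 × 0.344 = 1056 → total 1285
Group 2: 2269 × 0.94 = 2133
Group 3: 3138 × 0.953 = 2991
Group 4: 3071 × 0.906 + 12006 × 0.527 = 2782 + 6327 = 9109
End of period: [1285, 2133, 2991, 9109]
Total: 27650 → 15518; change = -12132; percentage change = -43.9%

-43.9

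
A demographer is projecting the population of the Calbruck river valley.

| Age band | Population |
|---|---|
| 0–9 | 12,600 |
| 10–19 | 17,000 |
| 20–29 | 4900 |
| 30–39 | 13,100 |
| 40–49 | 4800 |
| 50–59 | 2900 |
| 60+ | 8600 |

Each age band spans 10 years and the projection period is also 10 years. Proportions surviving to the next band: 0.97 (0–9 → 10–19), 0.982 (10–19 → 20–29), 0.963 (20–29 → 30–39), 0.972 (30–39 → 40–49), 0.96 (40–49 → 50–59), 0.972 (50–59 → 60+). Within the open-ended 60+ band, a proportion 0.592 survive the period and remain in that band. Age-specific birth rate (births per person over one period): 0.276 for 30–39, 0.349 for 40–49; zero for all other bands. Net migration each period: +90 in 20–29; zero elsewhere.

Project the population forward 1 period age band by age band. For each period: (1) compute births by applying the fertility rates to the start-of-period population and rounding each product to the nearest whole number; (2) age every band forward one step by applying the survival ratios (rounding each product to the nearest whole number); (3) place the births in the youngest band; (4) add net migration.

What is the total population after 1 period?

64267

Period 1:
Births: 13100 × 0.276 = 3616  |  4800 × 0.349 = 1675 ⇒ total 5291
10–19: 12600 × 0.97 = 12222
20–29: 17000 × 0.982 = 16694
30–39: 4900 × 0.963 = 4719
40–49: 13100 × 0.972 = 12733
50–59: 4800 × 0.96 = 4608
60+: 2900 × 0.972 + 8600 × 0.592 = 2819 + 5091 = 7910
Net migration: 20–29 + 90 → 16784
Giving 5291 / 12222 / 16784 / 4719 / 12733 / 4608 / 7910.
Total after period 1: 5291 + 12222 + 16784 + 4719 + 12733 + 4608 + 7910 = 64267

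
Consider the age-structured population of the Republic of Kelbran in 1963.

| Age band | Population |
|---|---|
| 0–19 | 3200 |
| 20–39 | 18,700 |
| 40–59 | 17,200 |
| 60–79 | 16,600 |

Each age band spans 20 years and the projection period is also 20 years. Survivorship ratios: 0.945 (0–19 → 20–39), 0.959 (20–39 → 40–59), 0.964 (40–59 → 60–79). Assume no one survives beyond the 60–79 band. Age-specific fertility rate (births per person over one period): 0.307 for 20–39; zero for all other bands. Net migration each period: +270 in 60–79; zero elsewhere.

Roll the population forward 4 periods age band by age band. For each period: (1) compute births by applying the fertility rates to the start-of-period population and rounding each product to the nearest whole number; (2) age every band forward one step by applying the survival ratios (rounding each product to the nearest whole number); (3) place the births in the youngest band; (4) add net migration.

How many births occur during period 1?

(Bands numbered youngest = 1 to oldest = 4.)
Period 1:
Births: 18700 × 0.307 = 5741
Band 2: 3200 × 0.945 = 3024
Band 3: 18700 × 0.959 = 17933
Band 4: 17200 × 0.964 = 16581
Net migration: Band 4 + 270 → 16851
Giving 5741 / 3024 / 17933 / 16851.

5741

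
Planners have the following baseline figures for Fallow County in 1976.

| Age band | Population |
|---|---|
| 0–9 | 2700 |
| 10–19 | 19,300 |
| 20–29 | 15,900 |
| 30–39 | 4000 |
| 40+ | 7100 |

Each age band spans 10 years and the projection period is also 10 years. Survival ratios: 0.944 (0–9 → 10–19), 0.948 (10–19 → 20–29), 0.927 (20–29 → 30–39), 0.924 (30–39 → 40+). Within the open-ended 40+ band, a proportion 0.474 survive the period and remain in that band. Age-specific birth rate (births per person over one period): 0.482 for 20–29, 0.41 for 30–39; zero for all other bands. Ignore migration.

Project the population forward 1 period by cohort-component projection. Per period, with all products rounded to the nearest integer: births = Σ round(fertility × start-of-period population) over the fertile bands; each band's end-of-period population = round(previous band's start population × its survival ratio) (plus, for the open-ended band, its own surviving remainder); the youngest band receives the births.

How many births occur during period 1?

Call the groups 1 to 5, youngest first.
Period 1.
Births: 15900 * 0.482 = 7664 ; 4000 * 0.41 = 1640 — total 9304
Group 2: 2700 * 0.944 = 2549
Group 3: 19300 * 0.948 = 18296
Group 4: 15900 * 0.927 = 14739
Group 5: 4000 * 0.924 + 7100 * 0.474 = 3696 + 3365 = 7061
Giving 9304 / 2549 / 18296 / 14739 / 7061.

9304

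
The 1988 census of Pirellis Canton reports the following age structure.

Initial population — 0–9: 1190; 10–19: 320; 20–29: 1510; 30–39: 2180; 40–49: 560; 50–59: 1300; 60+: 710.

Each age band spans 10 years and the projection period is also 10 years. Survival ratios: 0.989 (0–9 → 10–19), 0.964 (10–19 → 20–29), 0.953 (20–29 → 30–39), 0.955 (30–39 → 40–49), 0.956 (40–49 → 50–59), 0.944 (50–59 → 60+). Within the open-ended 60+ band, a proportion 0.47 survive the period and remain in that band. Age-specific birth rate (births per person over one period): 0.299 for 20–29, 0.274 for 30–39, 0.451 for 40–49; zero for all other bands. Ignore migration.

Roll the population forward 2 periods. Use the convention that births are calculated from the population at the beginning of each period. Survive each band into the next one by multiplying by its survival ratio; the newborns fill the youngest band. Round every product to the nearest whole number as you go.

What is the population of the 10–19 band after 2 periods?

After projecting period 1:
Births: 1510 * 0.299 = 451, 2180 * 0.274 = 597, 560 * 0.451 = 253 ⇒ total 1301
10–19: 1190 * 0.989 = 1177
20–29: 320 * 0.964 = 308
30–39: 1510 * 0.953 = 1439
40–49: 2180 * 0.955 = 2082
50–59: 560 * 0.956 = 535
60+: 1300 * 0.944 + 710 * 0.47 = 1227 + 334 = 1561
End of period: [1301, 1177, 308, 1439, 2082, 535, 1561]
After projecting period 2:
Births: 308 * 0.299 = 92, 1439 * 0.274 = 394, 2082 * 0.451 = 939 ⇒ total 1425
10–19: 1301 * 0.989 = 1287
20–29: 1177 * 0.964 = 1135
30–39: 308 * 0.953 = 294
40–49: 1439 * 0.955 = 1374
50–59: 2082 * 0.956 = 1990
60+: 535 * 0.944 + 1561 * 0.47 = 505 + 734 = 1239
End of period: [1425, 1287, 1135, 294, 1374, 1990, 1239]

1287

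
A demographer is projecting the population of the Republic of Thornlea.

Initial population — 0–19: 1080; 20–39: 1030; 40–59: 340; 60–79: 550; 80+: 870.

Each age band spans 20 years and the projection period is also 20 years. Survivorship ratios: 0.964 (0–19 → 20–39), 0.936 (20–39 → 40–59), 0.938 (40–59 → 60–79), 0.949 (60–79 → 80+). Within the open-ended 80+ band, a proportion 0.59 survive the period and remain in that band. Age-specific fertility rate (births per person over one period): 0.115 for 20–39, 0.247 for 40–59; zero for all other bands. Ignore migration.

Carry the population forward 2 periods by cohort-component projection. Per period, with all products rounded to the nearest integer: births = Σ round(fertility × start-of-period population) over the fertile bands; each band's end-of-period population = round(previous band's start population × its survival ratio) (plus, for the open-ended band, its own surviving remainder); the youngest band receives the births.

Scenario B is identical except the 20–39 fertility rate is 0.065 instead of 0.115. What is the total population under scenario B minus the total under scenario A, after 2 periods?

-101

Period 1.
Births: 1030 × 0.115 = 118 ; 340 × 0.247 = 84 → 202
20–39: 1080 × 0.964 = 1041
40–59: 1030 × 0.936 = 964
60–79: 340 × 0.938 = 319
80+: 550 × 0.949 + 870 × 0.59 = 522 + 513 = 1035
Giving 202 / 1041 / 964 / 319 / 1035.
Period 2.
Births: 1041 × 0.115 = 120 ; 964 × 0.247 = 238 → 358
20–39: 202 × 0.964 = 195
40–59: 1041 × 0.936 = 974
60–79: 964 × 0.938 = 904
80+: 319 × 0.949 + 1035 × 0.59 = 303 + 611 = 914
Giving 358 / 195 / 974 / 904 / 914.
Scenario A total after 2 periods: 3345
Scenario B projection —
Period 1.
Births: 1030 × 0.065 = 67 ; 340 × 0.247 = 84 → 151
20–39: 1080 × 0.964 = 1041
40–59: 1030 × 0.936 = 964
60–79: 340 × 0.938 = 319
80+: 550 × 0.949 + 870 × 0.59 = 522 + 513 = 1035
Giving 151 / 1041 / 964 / 319 / 1035.
Period 2.
Births: 1041 × 0.065 = 68 ; 964 × 0.247 = 238 → 306
20–39: 151 × 0.964 = 146
40–59: 1041 × 0.936 = 974
60–79: 964 × 0.938 = 904
80+: 319 × 0.949 + 1035 × 0.59 = 303 + 611 = 914
Giving 306 / 146 / 974 / 904 / 914.
Scenario B total after 2 periods: 3244
Difference B − A = 3244 − 3345 = -101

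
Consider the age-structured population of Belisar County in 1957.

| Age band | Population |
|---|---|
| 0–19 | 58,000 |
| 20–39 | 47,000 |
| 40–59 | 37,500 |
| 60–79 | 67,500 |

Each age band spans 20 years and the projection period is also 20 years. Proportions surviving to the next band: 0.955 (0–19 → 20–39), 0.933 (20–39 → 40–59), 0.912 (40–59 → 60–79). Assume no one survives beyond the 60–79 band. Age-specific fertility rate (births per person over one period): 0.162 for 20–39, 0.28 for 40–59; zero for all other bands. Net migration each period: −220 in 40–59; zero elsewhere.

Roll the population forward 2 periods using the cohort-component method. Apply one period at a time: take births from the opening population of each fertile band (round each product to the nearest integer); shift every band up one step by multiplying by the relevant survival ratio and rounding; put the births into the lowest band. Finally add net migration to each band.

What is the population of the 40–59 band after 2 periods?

51459

(Groups numbered youngest = 1 to oldest = 4.)
After projecting period 1:
Births: 47000 * 0.162 = 7614 ; 37500 * 0.28 = 10500 → total 18114
Group 2: 58000 * 0.955 = 55390
Group 3: 47000 * 0.933 = 43851
Group 4: 37500 * 0.912 = 34200
Net migration: Group 3 − 220 → 43631
Giving 18114 / 55390 / 43631 / 34200.
After projecting period 2:
Births: 55390 * 0.162 = 8973 ; 43631 * 0.28 = 12217 → total 21190
Group 2: 18114 * 0.955 = 17299
Group 3: 55390 * 0.933 = 51679
Group 4: 43631 * 0.912 = 39791
Net migration: Group 3 − 220 → 51459
Giving 21190 / 17299 / 51459 / 39791.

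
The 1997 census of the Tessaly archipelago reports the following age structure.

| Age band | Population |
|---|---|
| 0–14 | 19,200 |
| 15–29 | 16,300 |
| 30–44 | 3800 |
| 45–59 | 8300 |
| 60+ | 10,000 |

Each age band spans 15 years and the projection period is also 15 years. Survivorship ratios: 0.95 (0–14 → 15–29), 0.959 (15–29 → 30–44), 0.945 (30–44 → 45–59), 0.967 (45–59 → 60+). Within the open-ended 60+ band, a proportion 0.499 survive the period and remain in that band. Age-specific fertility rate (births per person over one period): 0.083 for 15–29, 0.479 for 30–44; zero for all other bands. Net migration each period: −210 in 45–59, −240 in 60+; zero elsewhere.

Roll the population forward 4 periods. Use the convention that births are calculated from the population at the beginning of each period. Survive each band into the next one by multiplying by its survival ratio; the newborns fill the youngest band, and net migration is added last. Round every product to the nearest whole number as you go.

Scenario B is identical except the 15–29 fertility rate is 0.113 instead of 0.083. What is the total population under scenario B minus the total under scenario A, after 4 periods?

Let band 1 be 0–14 through band 5 = 60+.
— Period 1 —
Births: 16300 * 0.083 = 1353  |  3800 * 0.479 = 1820 — total 3173
Band 2: 19200 * 0.95 = 18240
Band 3: 16300 * 0.959 = 15632
Band 4: 3800 * 0.945 = 3591
Band 5: 8300 * 0.967 + 10000 * 0.499 = 8026 + 4990 = 13016
Net migration: Band 4 − 210 → 3381; Band 5 − 240 → 12776
→ [3173, 18240, 15632, 3381, 12776]
— Period 2 —
Births: 18240 * 0.083 = 1514  |  15632 * 0.479 = 7488 — total 9002
Band 2: 3173 * 0.95 = 3014
Band 3: 18240 * 0.959 = 17492
Band 4: 15632 * 0.945 = 14772
Band 5: 3381 * 0.967 + 12776 * 0.499 = 3269 + 6375 = 9644
Net migration: Band 4 − 210 → 14562; Band 5 − 240 → 9404
→ [9002, 3014, 17492, 14562, 9404]
— Period 3 —
Births: 3014 * 0.083 = 250  |  17492 * 0.479 = 8379 — total 8629
Band 2: 9002 * 0.95 = 8552
Band 3: 3014 * 0.959 = 2890
Band 4: 17492 * 0.945 = 16530
Band 5: 14562 * 0.967 + 9404 * 0.499 = 14081 + 4693 = 18774
Net migration: Band 4 − 210 → 16320; Band 5 − 240 → 18534
→ [8629, 8552, 2890, 16320, 18534]
— Period 4 —
Births: 8552 * 0.083 = 710  |  2890 * 0.479 = 1384 — total 2094
Band 2: 8629 * 0.95 = 8198
Band 3: 8552 * 0.959 = 8201
Band 4: 2890 * 0.945 = 2731
Band 5: 16320 * 0.967 + 18534 * 0.499 = 15781 + 9248 = 25029
Net migration: Band 4 − 210 → 2521; Band 5 − 240 → 24789
→ [2094, 8198, 8201, 2521, 24789]
Scenario A total after 4 periods: 45803
Scenario B projection —
— Period 1 —
Births: 16300 * 0.113 = 1842  |  3800 * 0.479 = 1820 — total 3662
Band 2: 19200 * 0.95 = 18240
Band 3: 16300 * 0.959 = 15632
Band 4: 3800 * 0.945 = 3591
Band 5: 8300 * 0.967 + 10000 * 0.499 = 8026 + 4990 = 13016
Net migration: Band 4 − 210 → 3381; Band 5 − 240 → 12776
→ [3662, 18240, 15632, 3381, 12776]
— Period 2 —
Births: 18240 * 0.113 = 2061  |  15632 * 0.479 = 7488 — total 9549
Band 2: 3662 * 0.95 = 3479
Band 3: 18240 * 0.959 = 17492
Band 4: 15632 * 0.945 = 14772
Band 5: 3381 * 0.967 + 12776 * 0.499 = 3269 + 6375 = 9644
Net migration: Band 4 − 210 → 14562; Band 5 − 240 → 9404
→ [9549, 3479, 17492, 14562, 9404]
— Period 3 —
Births: 3479 * 0.113 = 393  |  17492 * 0.479 = 8379 — total 8772
Band 2: 9549 * 0.95 = 9072
Band 3: 3479 * 0.959 = 3336
Band 4: 17492 * 0.945 = 16530
Band 5: 14562 * 0.967 + 9404 * 0.499 = 14081 + 4693 = 18774
Net migration: Band 4 − 210 → 16320; Band 5 − 240 → 18534
→ [8772, 9072, 3336, 16320, 18534]
— Period 4 —
Births: 9072 * 0.113 = 1025  |  3336 * 0.479 = 1598 — total 2623
Band 2: 8772 * 0.95 = 8333
Band 3: 9072 * 0.959 = 8700
Band 4: 3336 * 0.945 = 3153
Band 5: 16320 * 0.967 + 18534 * 0.499 = 15781 + 9248 = 25029
Net migration: Band 4 − 210 → 2943; Band 5 − 240 → 24789
→ [2623, 8333, 8700, 2943, 24789]
Scenario B total after 4 periods: 47388
Difference B − A = 47388 − 45803 = 1585

1585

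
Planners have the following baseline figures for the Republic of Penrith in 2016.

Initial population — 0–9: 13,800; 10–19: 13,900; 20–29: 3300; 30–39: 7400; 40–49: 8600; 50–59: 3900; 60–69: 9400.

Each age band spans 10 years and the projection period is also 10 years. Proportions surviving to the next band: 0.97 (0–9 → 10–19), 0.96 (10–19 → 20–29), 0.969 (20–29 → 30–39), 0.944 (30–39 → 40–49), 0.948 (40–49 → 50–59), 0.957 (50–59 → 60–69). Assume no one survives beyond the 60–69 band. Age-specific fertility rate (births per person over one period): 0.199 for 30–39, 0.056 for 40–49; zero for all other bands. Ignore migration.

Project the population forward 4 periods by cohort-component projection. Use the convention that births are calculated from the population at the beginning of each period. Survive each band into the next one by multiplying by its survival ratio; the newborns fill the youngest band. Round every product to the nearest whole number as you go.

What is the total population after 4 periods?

34608

Numbering the bands 1..7 from youngest to oldest:
Period 1:
Births: 7400 × 0.199 = 1473, 8600 × 0.056 = 482 ⇒ total 1955
Band 2: 13800 × 0.97 = 13386
Band 3: 13900 × 0.96 = 13344
Band 4: 3300 × 0.969 = 3198
Band 5: 7400 × 0.944 = 6986
Band 6: 8600 × 0.948 = 8153
Band 7: 3900 × 0.957 = 3732
Population now: 0–9=1955, 10–19=13386, 20–29=13344, 30–39=3198, 40–49=6986, 50–59=8153, 60–69=3732
Period 2:
Births: 3198 × 0.199 = 636, 6986 × 0.056 = 391 ⇒ total 1027
Band 2: 1955 × 0.97 = 1896
Band 3: 13386 × 0.96 = 12851
Band 4: 13344 × 0.969 = 12930
Band 5: 3198 × 0.944 = 3019
Band 6: 6986 × 0.948 = 6623
Band 7: 8153 × 0.957 = 7802
Population now: 0–9=1027, 10–19=1896, 20–29=12851, 30–39=12930, 40–49=3019, 50–59=6623, 60–69=7802
Period 3:
Births: 12930 × 0.199 = 2573, 3019 × 0.056 = 169 ⇒ total 2742
Band 2: 1027 × 0.97 = 996
Band 3: 1896 × 0.96 = 1820
Band 4: 12851 × 0.969 = 12453
Band 5: 12930 × 0.944 = 12206
Band 6: 3019 × 0.948 = 2862
Band 7: 6623 × 0.957 = 6338
Population now: 0–9=2742, 10–19=996, 20–29=1820, 30–39=12453, 40–49=12206, 50–59=2862, 60–69=6338
Period 4:
Births: 12453 × 0.199 = 2478, 12206 × 0.056 = 684 ⇒ total 3162
Band 2: 2742 × 0.97 = 2660
Band 3: 996 × 0.96 = 956
Band 4: 1820 × 0.969 = 1764
Band 5: 12453 × 0.944 = 11756
Band 6: 12206 × 0.948 = 11571
Band 7: 2862 × 0.957 = 2739
Population now: 0–9=3162, 10–19=2660, 20–29=956, 30–39=1764, 40–49=11756, 50–59=11571, 60–69=2739
Total after period 4: 3162 + 2660 + 956 + 1764 + 11756 + 11571 + 2739 = 34608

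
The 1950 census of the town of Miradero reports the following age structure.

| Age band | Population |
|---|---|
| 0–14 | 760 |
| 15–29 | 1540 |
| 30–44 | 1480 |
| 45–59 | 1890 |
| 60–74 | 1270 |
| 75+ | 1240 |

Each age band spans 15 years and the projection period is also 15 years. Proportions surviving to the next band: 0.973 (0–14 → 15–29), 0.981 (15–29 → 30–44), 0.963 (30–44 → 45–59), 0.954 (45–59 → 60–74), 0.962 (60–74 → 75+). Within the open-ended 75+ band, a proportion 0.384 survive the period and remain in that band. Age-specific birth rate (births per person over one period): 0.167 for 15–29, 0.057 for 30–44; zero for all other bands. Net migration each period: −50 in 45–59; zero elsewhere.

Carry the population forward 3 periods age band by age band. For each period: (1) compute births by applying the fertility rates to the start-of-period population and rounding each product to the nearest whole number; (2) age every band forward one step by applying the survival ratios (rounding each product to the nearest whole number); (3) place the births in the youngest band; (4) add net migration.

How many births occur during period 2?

Period 1:
Births: 1540 * 0.167 = 257, 1480 * 0.057 = 84 — total 341
15–29: 760 * 0.973 = 739
30–44: 1540 * 0.981 = 1511
45–59: 1480 * 0.963 = 1425
60–74: 1890 * 0.954 = 1803
75+: 1270 * 0.962 + 1240 * 0.384 = 1222 + 476 = 1698
Net migration: 45–59 − 50 → 1375
End of period: [341, 739, 1511, 1375, 1803, 1698]
Period 2:
Births: 739 * 0.167 = 123, 1511 * 0.057 = 86 — total 209
15–29: 341 * 0.973 = 332
30–44: 739 * 0.981 = 725
45–59: 1511 * 0.963 = 1455
60–74: 1375 * 0.954 = 1312
75+: 1803 * 0.962 + 1698 * 0.384 = 1734 + 652 = 2386
Net migration: 45–59 − 50 → 1405
End of period: [209, 332, 725, 1405, 1312, 2386]

209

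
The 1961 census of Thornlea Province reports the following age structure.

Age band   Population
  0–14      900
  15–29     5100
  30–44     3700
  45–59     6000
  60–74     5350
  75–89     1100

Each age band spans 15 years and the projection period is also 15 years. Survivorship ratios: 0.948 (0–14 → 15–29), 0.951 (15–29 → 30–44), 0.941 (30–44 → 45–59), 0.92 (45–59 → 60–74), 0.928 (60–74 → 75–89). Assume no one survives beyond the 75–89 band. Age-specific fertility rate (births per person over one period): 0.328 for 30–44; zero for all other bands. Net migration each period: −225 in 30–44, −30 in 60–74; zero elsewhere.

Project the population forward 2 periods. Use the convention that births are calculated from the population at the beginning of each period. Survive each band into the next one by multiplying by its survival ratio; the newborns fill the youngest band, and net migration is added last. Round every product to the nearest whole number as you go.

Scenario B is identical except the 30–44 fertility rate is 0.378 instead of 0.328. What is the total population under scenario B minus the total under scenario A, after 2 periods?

406

Let band 1 be 0–14 through band 6 = 75–89.
Period 1.
Births: 3700 × 0.328 = 1214
Band 2: 900 × 0.948 = 853
Band 3: 5100 × 0.951 = 4850
Band 4: 3700 × 0.941 = 3482
Band 5: 6000 × 0.92 = 5520
Band 6: 5350 × 0.928 = 4965
Net migration: Band 3 − 225 → 4625; Band 5 − 30 → 5490
End of period: [1214, 853, 4625, 3482, 5490, 4965]
Period 2.
Births: 4625 × 0.328 = 1517
Band 2: 1214 × 0.948 = 1151
Band 3: 853 × 0.951 = 811
Band 4: 4625 × 0.941 = 4352
Band 5: 3482 × 0.92 = 3203
Band 6: 5490 × 0.928 = 5095
Net migration: Band 3 − 225 → 586; Band 5 − 30 → 3173
End of period: [1517, 1151, 586, 4352, 3173, 5095]
Scenario A total after 2 periods: 15874
Scenario B projection —
Period 1.
Births: 3700 × 0.378 = 1399
Band 2: 900 × 0.948 = 853
Band 3: 5100 × 0.951 = 4850
Band 4: 3700 × 0.941 = 3482
Band 5: 6000 × 0.92 = 5520
Band 6: 5350 × 0.928 = 4965
Net migration: Band 3 − 225 → 4625; Band 5 − 30 → 5490
End of period: [1399, 853, 4625, 3482, 5490, 4965]
Period 2.
Births: 4625 × 0.378 = 1748
Band 2: 1399 × 0.948 = 1326
Band 3: 853 × 0.951 = 811
Band 4: 4625 × 0.941 = 4352
Band 5: 3482 × 0.92 = 3203
Band 6: 5490 × 0.928 = 5095
Net migration: Band 3 − 225 → 586; Band 5 − 30 → 3173
End of period: [1748, 1326, 586, 4352, 3173, 5095]
Scenario B total after 2 periods: 16280
Difference B − A = 16280 − 15874 = 406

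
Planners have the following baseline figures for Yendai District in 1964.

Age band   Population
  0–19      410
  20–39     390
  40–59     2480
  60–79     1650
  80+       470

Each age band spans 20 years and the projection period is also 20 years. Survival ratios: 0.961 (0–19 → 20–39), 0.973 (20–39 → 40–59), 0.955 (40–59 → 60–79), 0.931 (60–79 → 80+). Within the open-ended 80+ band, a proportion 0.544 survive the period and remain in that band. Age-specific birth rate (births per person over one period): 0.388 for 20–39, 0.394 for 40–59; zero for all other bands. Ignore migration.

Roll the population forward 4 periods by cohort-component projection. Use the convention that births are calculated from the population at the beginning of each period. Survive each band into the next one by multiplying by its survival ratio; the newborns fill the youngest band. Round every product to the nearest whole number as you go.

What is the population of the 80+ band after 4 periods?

1465

Period 1:
Births: 390 × 0.388 = 151, 2480 × 0.394 = 977 ⇒ total 1128
20–39: 410 × 0.961 = 394
40–59: 390 × 0.973 = 379
60–79: 2480 × 0.955 = 2368
80+: 1650 × 0.931 + 470 × 0.544 = 1536 + 256 = 1792
End of period: [1128, 394, 379, 2368, 1792]
Period 2:
Births: 394 × 0.388 = 153, 379 × 0.394 = 149 ⇒ total 302
20–39: 1128 × 0.961 = 1084
40–59: 394 × 0.973 = 383
60–79: 379 × 0.955 = 362
80+: 2368 × 0.931 + 1792 × 0.544 = 2205 + 975 = 3180
End of period: [302, 1084, 383, 362, 3180]
Period 3:
Births: 1084 × 0.388 = 421, 383 × 0.394 = 151 ⇒ total 572
20–39: 302 × 0.961 = 290
40–59: 1084 × 0.973 = 1055
60–79: 383 × 0.955 = 366
80+: 362 × 0.931 + 3180 × 0.544 = 337 + 1730 = 2067
End of period: [572, 290, 1055, 366, 2067]
Period 4:
Births: 290 × 0.388 = 113, 1055 × 0.394 = 416 ⇒ total 529
20–39: 572 × 0.961 = 550
40–59: 290 × 0.973 = 282
60–79: 1055 × 0.955 = 1008
80+: 366 × 0.931 + 2067 × 0.544 = 341 + 1124 = 1465
End of period: [529, 550, 282, 1008, 1465]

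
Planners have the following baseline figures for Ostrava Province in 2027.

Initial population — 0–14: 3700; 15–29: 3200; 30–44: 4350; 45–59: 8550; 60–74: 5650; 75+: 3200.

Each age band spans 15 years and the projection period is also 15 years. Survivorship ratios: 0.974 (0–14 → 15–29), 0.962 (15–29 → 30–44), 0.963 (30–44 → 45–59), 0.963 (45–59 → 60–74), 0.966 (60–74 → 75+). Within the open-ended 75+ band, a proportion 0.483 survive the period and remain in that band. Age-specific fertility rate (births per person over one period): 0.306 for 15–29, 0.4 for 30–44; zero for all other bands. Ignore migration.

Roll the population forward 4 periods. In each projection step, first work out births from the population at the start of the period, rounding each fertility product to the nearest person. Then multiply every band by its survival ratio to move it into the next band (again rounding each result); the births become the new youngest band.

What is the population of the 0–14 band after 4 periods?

1715

Let band 1 be 0–14 through band 6 = 75+.
Period 1:
Births: 3200 × 0.306 = 979  |  4350 × 0.4 = 1740 ⇒ total 2719
Band 2: 3700 × 0.974 = 3604
Band 3: 3200 × 0.962 = 3078
Band 4: 4350 × 0.963 = 4189
Band 5: 8550 × 0.963 = 8234
Band 6: 5650 × 0.966 + 3200 × 0.483 = 5458 + 1546 = 7004
Giving 2719 / 3604 / 3078 / 4189 / 8234 / 7004.
Period 2:
Births: 3604 × 0.306 = 1103  |  3078 × 0.4 = 1231 ⇒ total 2334
Band 2: 2719 × 0.974 = 2648
Band 3: 3604 × 0.962 = 3467
Band 4: 3078 × 0.963 = 2964
Band 5: 4189 × 0.963 = 4034
Band 6: 8234 × 0.966 + 7004 × 0.483 = 7954 + 3383 = 11337
Giving 2334 / 2648 / 3467 / 2964 / 4034 / 11337.
Period 3:
Births: 2648 × 0.306 = 810  |  3467 × 0.4 = 1387 ⇒ total 2197
Band 2: 2334 × 0.974 = 2273
Band 3: 2648 × 0.962 = 2547
Band 4: 3467 × 0.963 = 3339
Band 5: 2964 × 0.963 = 2854
Band 6: 4034 × 0.966 + 11337 × 0.483 = 3897 + 5476 = 9373
Giving 2197 / 2273 / 2547 / 3339 / 2854 / 9373.
Period 4:
Births: 2273 × 0.306 = 696  |  2547 × 0.4 = 1019 ⇒ total 1715
Band 2: 2197 × 0.974 = 2140
Band 3: 2273 × 0.962 = 2187
Band 4: 2547 × 0.963 = 2453
Band 5: 3339 × 0.963 = 3215
Band 6: 2854 × 0.966 + 9373 × 0.483 = 2757 + 4527 = 7284
Giving 1715 / 2140 / 2187 / 2453 / 3215 / 7284.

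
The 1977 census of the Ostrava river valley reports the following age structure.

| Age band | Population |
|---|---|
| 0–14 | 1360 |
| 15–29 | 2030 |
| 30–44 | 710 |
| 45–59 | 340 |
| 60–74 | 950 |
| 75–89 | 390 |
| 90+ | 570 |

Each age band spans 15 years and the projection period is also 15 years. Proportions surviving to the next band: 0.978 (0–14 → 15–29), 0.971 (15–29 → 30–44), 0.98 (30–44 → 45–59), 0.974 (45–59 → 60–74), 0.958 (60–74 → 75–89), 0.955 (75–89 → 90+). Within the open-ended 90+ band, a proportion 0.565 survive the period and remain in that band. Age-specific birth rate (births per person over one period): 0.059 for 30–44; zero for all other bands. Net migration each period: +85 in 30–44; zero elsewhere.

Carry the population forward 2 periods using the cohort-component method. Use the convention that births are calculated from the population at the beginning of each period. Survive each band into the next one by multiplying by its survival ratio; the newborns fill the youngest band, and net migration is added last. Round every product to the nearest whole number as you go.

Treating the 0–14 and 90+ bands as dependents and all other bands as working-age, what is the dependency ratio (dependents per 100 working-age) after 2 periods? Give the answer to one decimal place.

Call the bands 1 to 7, youngest first.
[period 1]
Births: 710 × 0.059 = 42
Band 2: 1360 × 0.978 = 1330
Band 3: 2030 × 0.971 = 1971
Band 4: 710 × 0.98 = 696
Band 5: 340 × 0.974 = 331
Band 6: 950 × 0.958 = 910
Band 7: 390 × 0.955 + 570 × 0.565 = 372 + 322 = 694
Net migration: Band 3 + 85 → 2056
→ [42, 1330, 2056, 696, 331, 910, 694]
[period 2]
Births: 2056 × 0.059 = 121
Band 2: 42 × 0.978 = 41
Band 3: 1330 × 0.971 = 1291
Band 4: 2056 × 0.98 = 2015
Band 5: 696 × 0.974 = 678
Band 6: 331 × 0.958 = 317
Band 7: 910 × 0.955 + 694 × 0.565 = 869 + 392 = 1261
Net migration: Band 3 + 85 → 1376
→ [121, 41, 1376, 2015, 678, 317, 1261]
Dependents (band 0–14 + band 90+) = 121 + 1261 = 1382; working-age = 4427; ratio = 1382/4427 × 100 = 31.2

31.2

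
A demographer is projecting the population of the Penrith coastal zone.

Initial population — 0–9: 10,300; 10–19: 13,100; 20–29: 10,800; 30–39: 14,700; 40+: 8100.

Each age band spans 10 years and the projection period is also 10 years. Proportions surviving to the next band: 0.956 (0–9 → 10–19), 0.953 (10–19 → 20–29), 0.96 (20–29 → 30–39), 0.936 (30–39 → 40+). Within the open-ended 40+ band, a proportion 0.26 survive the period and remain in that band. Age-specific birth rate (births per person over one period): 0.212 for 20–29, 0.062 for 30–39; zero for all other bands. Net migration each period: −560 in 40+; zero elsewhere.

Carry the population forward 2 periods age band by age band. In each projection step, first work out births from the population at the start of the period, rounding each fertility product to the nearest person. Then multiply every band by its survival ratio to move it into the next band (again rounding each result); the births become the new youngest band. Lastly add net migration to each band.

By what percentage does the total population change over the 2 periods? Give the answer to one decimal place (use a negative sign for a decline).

After projecting period 1:
Births: 10800 × 0.212 = 2290  |  14700 × 0.062 = 911 → total 3201
10–19: 10300 × 0.956 = 9847
20–29: 13100 × 0.953 = 12484
30–39: 10800 × 0.96 = 10368
40+: 14700 × 0.936 + 8100 × 0.26 = 13759 + 2106 = 15865
Net migration: 40+ − 560 → 15305
Population now: 0–9=3201, 10–19=9847, 20–29=12484, 30–39=10368, 40+=15305
After projecting period 2:
Births: 12484 × 0.212 = 2647  |  10368 × 0.062 = 643 → total 3290
10–19: 3201 × 0.956 = 3060
20–29: 9847 × 0.953 = 9384
30–39: 12484 × 0.96 = 11985
40+: 10368 × 0.936 + 15305 × 0.26 = 9704 + 3979 = 13683
Net migration: 40+ − 560 → 13123
Population now: 0–9=3290, 10–19=3060, 20–29=9384, 30–39=11985, 40+=13123
Total: 57000 → 40842; change = -16158; percentage change = -28.3%

-28.3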